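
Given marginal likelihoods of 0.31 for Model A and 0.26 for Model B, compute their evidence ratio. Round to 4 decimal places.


Ratio = ML(A) / ML(B) = 0.31/0.26
= 1.1923

1.1923


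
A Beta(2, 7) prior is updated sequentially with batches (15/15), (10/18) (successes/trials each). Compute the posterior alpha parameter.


Sequential conjugate updating is equivalent to a single batch update.
Total successes across all batches = 25
alpha_posterior = alpha_prior + total_successes = 2 + 25
= 27

27


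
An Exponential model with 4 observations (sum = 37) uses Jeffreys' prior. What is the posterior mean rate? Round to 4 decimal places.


Posterior Gamma(4, 37)
E[lambda] = 4/37 = 0.1081

0.1081


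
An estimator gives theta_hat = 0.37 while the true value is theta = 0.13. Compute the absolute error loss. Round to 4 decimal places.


The absolute error loss is |theta_hat - theta|
= |0.37 - 0.13|
= 0.24

0.24


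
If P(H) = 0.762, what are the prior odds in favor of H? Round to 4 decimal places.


Prior odds = P(H) / (1 - P(H))
= 0.762 / 0.238
= 3.2017

3.2017


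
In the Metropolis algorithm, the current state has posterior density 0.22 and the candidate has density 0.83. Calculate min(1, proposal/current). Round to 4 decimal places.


Ratio = 0.83/0.22 = 3.7727
Acceptance probability = min(1, 3.7727)
= 1.0

1.0


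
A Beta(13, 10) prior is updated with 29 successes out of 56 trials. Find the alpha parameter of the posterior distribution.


In the Beta-Binomial conjugate update:
alpha_post = alpha_prior + successes
= 13 + 29
= 42

42


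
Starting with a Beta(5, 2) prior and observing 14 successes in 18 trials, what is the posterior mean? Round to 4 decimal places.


Posterior parameters: alpha = 5 + 14 = 19
beta = 2 + 4 = 6
Posterior mean = alpha / (alpha + beta) = 19 / 25
= 0.76

0.76


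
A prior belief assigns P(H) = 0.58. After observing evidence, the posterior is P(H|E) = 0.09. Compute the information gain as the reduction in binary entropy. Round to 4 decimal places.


H(prior) = -0.58*log2(0.58) - 0.42*log2(0.42)
= 0.9815
H(post) = -0.09*log2(0.09) - 0.91*log2(0.91)
= 0.4365
IG = 0.9815 - 0.4365 = 0.545

0.545


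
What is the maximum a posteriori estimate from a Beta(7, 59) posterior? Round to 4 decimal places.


The MAP estimate equals the mode of the distribution.
Mode of Beta(a,b) = (a-1)/(a+b-2)
= 6/64
= 0.0938

0.0938


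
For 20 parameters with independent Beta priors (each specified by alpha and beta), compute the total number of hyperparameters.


A Beta prior has 2 hyperparameters per parameter.
Total = 20 * 2 = 40

40


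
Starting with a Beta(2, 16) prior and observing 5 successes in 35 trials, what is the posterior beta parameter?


Posterior beta = prior beta + failures
Failures = 35 - 5 = 30
beta_post = 16 + 30 = 46

46


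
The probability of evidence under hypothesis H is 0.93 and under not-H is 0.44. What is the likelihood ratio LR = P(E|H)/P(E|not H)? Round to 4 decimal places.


LR = 0.93 / 0.44
= 2.1136

2.1136


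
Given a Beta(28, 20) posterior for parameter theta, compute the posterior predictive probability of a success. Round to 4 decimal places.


For a Beta-Bernoulli model, the predictive probability is the mean:
P(success) = 28/(28+20) = 28/48 = 0.5833

0.5833


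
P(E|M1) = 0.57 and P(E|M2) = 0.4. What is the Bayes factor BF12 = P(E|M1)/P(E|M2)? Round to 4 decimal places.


Bayes factor BF12 = P(E|M1) / P(E|M2)
= 0.57 / 0.4
= 1.425

1.425


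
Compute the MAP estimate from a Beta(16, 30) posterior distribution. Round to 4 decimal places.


MAP = mode of Beta distribution
= (alpha - 1)/(alpha + beta - 2)
= (16-1)/(16+30-2)
= 15/44 = 0.3409

0.3409


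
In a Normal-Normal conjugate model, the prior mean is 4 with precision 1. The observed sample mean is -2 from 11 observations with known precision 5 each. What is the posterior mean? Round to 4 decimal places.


Posterior precision = tau0 + n*tau = 1 + 11*5 = 56
Posterior mean = (tau0*mu0 + n*tau*xbar) / posterior_precision
= (1*4 + 11*5*-2) / 56
= -106 / 56 = -1.8929

-1.8929


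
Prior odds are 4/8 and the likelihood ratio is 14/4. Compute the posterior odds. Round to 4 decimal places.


Posterior odds = prior odds * likelihood ratio
= (4/8) * (14/4)
= 56 / 32
= 1.75

1.75


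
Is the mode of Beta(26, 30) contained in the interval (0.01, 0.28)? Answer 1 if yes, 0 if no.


Mode = (a-1)/(a+b-2) = 25/54 = 0.463
Interval: (0.01, 0.28)
Contains mode? 0

0


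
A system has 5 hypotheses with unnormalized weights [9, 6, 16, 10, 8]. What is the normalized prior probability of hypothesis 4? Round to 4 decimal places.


The normalized prior is the weight divided by the total.
Total weight = 49
P(H4) = 10 / 49 = 0.2041

0.2041


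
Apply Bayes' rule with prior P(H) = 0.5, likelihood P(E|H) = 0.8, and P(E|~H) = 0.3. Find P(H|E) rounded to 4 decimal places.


Step 1: Compute marginal P(E) = P(E|H)P(H) + P(E|~H)P(~H)
= 0.8*0.5 + 0.3*0.5 = 0.55
Step 2: P(H|E) = P(E|H)P(H)/P(E) = 0.4/0.55
= 0.7273

0.7273


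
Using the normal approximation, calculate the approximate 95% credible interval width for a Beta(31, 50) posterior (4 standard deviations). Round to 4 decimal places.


Var(Beta) = 31*50/(81^2 * 82) = 0.0029
SD = 0.0537
Width ~ 4*SD = 0.2147

0.2147


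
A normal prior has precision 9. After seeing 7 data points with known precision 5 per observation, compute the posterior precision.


In the conjugate normal model, precisions add:
tau_posterior = tau_prior + n * tau_data
= 9 + 7*5 = 44

44


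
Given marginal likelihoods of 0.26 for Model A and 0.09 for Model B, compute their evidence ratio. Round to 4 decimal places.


Ratio = ML(A) / ML(B) = 0.26/0.09
= 2.8889

2.8889


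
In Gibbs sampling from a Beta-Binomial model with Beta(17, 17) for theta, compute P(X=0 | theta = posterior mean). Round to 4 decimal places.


Posterior mean = alpha/(alpha+beta) = 17/34 = 0.5
P(X=0|theta=mean) = 1 - theta = 0.5

0.5


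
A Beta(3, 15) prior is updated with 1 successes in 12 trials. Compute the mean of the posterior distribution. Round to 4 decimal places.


After update: Beta(4, 26)
Mean = 4 / (4 + 26) = 4 / 30
= 0.1333

0.1333


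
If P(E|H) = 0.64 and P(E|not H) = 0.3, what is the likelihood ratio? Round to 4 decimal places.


Likelihood ratio = P(E|H) / P(E|not H)
= 0.64 / 0.3
= 2.1333

2.1333


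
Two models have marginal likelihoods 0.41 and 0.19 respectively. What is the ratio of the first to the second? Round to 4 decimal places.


Evidence ratio = 0.41 / 0.19
= 2.1579

2.1579


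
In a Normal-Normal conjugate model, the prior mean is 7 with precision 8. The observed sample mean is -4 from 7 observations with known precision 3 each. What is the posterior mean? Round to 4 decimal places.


Posterior precision = tau0 + n*tau = 8 + 7*3 = 29
Posterior mean = (tau0*mu0 + n*tau*xbar) / posterior_precision
= (8*7 + 7*3*-4) / 29
= -28 / 29 = -0.9655

-0.9655


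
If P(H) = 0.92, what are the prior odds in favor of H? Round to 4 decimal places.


Prior odds = P(H) / (1 - P(H))
= 0.92 / 0.08
= 11.5

11.5


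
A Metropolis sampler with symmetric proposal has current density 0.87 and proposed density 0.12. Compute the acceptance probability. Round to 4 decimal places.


For symmetric proposals, acceptance = min(1, pi(x*)/pi(x))
= min(1, 0.12/0.87)
= min(1, 0.1379) = 0.1379

0.1379


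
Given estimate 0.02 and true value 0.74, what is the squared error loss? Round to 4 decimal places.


Squared error = (estimate - true)^2
Difference = -0.72
Loss = -0.72^2 = 0.5184

0.5184


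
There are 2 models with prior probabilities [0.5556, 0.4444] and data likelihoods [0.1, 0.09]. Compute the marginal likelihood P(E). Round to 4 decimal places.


P(E) = sum over models of P(M_i) * P(E|M_i)
= 0.5556*0.1 + 0.4444*0.09
= 0.0956

0.0956


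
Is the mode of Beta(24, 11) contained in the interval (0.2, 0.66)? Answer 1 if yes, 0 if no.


Mode = (a-1)/(a+b-2) = 23/33 = 0.697
Interval: (0.2, 0.66)
Contains mode? 0

0


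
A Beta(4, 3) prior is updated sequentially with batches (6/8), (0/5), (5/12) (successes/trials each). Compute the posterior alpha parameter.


Sequential conjugate updating is equivalent to a single batch update.
Total successes across all batches = 11
alpha_posterior = alpha_prior + total_successes = 4 + 11
= 15

15


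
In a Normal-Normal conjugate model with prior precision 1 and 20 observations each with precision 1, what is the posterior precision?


Posterior precision = prior precision + n * observation precision
= 1 + 20 * 1
= 1 + 20 = 21

21


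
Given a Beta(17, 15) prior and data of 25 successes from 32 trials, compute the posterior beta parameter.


Number of failures = 32 - 25 = 7
Posterior beta = 15 + 7 = 22

22


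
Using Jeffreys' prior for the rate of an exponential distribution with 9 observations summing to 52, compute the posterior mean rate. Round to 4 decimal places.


Jeffreys' prior leads to posterior Gamma(9, 52).
Mean = 9/52 = 0.1731

0.1731


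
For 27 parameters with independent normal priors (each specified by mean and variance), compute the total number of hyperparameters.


A normal prior has 2 hyperparameters per parameter.
Total = 27 * 2 = 54

54


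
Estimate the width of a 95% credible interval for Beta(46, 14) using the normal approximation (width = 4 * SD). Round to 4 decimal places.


For Beta(a,b): Var = ab/((a+b)^2(a+b+1))
Var = 0.0029, SD = 0.0542
Approximate 95% CI width = 4 * 0.0542 = 0.2166

0.2166


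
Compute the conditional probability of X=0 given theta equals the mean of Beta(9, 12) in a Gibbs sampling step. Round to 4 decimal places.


Mean of Beta(9, 12) = 0.4286
P(X=0 | theta=0.4286) = 0.5714

0.5714


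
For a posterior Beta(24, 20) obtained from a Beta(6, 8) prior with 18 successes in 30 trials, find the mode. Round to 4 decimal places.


Mode = (alpha - 1) / (alpha + beta - 2)
= 23 / 42
= 0.5476

0.5476


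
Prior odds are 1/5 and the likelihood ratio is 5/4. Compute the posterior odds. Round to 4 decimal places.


Posterior odds = prior odds * likelihood ratio
= (1/5) * (5/4)
= 5 / 20
= 0.25

0.25


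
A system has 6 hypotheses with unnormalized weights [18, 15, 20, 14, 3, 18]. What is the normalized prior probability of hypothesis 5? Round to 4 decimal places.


The normalized prior is the weight divided by the total.
Total weight = 88
P(H5) = 3 / 88 = 0.0341

0.0341


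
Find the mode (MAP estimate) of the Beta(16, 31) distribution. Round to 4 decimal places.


For Beta(a,b) with a,b > 1:
Mode = (a-1)/(a+b-2) = (16-1)/(47-2)
= 15/45 = 0.3333

0.3333


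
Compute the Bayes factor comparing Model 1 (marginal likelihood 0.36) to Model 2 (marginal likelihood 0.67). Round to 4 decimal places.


BF12 = marginal likelihood of M1 / marginal likelihood of M2
= 0.36/0.67
= 0.5373

0.5373


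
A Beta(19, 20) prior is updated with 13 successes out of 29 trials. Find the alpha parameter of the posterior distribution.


In the Beta-Binomial conjugate update:
alpha_post = alpha_prior + successes
= 19 + 13
= 32

32


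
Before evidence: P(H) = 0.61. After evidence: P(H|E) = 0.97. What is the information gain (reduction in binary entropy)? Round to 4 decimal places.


Prior entropy = 0.9648
Posterior entropy = 0.1944
Information gain = 0.9648 - 0.1944 = 0.7704

0.7704


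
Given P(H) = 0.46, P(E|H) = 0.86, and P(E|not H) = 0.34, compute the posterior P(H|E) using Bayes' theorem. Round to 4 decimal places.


By Bayes' theorem: P(H|E) = P(E|H)*P(H) / P(E)
P(E) = P(E|H)*P(H) + P(E|not H)*P(not H)
P(E) = 0.86*0.46 + 0.34*0.54 = 0.5792
P(H|E) = 0.86*0.46 / 0.5792 = 0.683

0.683


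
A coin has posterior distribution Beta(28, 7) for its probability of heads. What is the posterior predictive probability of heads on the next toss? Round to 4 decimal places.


Posterior predictive = E[theta] = alpha/(alpha+beta)
= 28/35
= 0.8

0.8


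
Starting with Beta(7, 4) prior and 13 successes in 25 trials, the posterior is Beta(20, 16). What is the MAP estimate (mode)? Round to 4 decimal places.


The mode of Beta(a, b) when a > 1 and b > 1 is (a-1)/(a+b-2)
= (20 - 1) / (20 + 16 - 2)
= 19 / 34
= 0.5588

0.5588


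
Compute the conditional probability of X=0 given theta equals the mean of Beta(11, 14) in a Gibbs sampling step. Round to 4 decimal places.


Mean of Beta(11, 14) = 0.44
P(X=0 | theta=0.44) = 0.56

0.56


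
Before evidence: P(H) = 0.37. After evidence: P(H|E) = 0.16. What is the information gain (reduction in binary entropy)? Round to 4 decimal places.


Prior entropy = 0.9507
Posterior entropy = 0.6343
Information gain = 0.9507 - 0.6343 = 0.3164

0.3164


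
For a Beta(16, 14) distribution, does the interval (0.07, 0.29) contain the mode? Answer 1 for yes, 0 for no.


Mode of Beta(a,b) = (a-1)/(a+b-2)
= (16-1)/(16+14-2) = 0.5357
Check: 0.07 <= 0.5357 <= 0.29?
Result: 0

0


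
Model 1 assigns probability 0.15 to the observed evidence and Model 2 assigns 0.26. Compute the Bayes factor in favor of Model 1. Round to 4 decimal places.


BF = P(data|M1) / P(data|M2)
= 0.15 / 0.26 = 0.5769

0.5769


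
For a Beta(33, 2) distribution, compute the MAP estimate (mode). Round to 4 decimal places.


MAP = mode = (a-1)/(a+b-2)
= (33-1)/(33+2-2)
= 32/33 = 0.9697

0.9697


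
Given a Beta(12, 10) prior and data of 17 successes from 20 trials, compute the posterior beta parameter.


Number of failures = 20 - 17 = 3
Posterior beta = 10 + 3 = 13

13


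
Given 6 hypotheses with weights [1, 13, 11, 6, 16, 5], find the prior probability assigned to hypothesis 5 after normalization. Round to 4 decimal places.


To normalize, divide each weight by the sum of all weights.
Sum = 52
Prior(H5) = 16/52 = 0.3077

0.3077


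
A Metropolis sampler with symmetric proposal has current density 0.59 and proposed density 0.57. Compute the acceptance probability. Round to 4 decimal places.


For symmetric proposals, acceptance = min(1, pi(x*)/pi(x))
= min(1, 0.57/0.59)
= min(1, 0.9661) = 0.9661

0.9661


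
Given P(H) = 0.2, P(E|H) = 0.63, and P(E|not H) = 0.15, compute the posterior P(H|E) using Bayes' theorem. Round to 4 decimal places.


By Bayes' theorem: P(H|E) = P(E|H)*P(H) / P(E)
P(E) = P(E|H)*P(H) + P(E|not H)*P(not H)
P(E) = 0.63*0.2 + 0.15*0.8 = 0.246
P(H|E) = 0.63*0.2 / 0.246 = 0.5122

0.5122


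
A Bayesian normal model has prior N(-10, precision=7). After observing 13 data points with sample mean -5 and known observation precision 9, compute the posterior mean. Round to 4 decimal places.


Posterior mean = (prior_precision * prior_mean + n * data_precision * data_mean) / (prior_precision + n * data_precision)
Numerator = 7*-10 + 13*9*-5 = -655
Denominator = 7 + 13*9 = 124
Posterior mean = -5.2823

-5.2823


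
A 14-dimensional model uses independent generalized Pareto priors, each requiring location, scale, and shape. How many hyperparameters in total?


Per parameter: 3 (location, scale, and shape).
Total = 14 * 3 = 42

42


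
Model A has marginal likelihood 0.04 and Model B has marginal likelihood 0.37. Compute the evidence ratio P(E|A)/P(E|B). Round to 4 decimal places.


Evidence ratio = P(E|A) / P(E|B)
= 0.04 / 0.37
= 0.1081

0.1081


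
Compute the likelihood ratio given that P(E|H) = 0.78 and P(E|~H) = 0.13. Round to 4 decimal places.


LR = P(E|H) / P(E|~H)
= 0.78 / 0.13 = 6.0

6.0


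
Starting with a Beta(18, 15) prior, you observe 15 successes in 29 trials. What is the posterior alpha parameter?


For a Beta-Binomial conjugate model:
Posterior alpha = prior alpha + number of successes
= 18 + 15 = 33

33


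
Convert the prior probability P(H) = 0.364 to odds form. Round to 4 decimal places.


P(not H) = 1 - 0.364 = 0.636
Odds = 0.364 / 0.636 = 0.5723

0.5723


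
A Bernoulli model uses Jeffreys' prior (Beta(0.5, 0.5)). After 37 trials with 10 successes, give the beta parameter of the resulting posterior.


Posterior = Beta(prior_alpha + successes, prior_beta + failures)
= Beta(0.5 + 10, 0.5 + 27)
Posterior beta = 0.5 + (n - k) = 0.5 + 27 = 27.5

27.5


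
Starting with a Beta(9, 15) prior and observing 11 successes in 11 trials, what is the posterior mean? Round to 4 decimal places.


Posterior parameters: alpha = 9 + 11 = 20
beta = 15 + 0 = 15
Posterior mean = alpha / (alpha + beta) = 20 / 35
= 0.5714

0.5714


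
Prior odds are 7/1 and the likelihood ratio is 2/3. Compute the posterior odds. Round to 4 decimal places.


Posterior odds = prior odds * likelihood ratio
= (7/1) * (2/3)
= 14 / 3
= 4.6667

4.6667


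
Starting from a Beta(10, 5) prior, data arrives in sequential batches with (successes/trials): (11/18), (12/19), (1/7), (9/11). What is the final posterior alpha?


In sequential Bayesian updating, we sum all successes.
Total successes = 33
Final alpha = 10 + 33 = 43

43


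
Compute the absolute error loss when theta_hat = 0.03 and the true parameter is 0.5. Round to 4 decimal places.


L = |theta_hat - theta_true|
= |0.03 - 0.5| = 0.47

0.47


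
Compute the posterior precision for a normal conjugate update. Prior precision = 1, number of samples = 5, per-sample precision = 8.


tau_post = tau_0 + n * tau
= 1 + 5 * 8 = 41

41


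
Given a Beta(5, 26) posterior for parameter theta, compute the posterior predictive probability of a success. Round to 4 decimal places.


For a Beta-Bernoulli model, the predictive probability is the mean:
P(success) = 5/(5+26) = 5/31 = 0.1613

0.1613


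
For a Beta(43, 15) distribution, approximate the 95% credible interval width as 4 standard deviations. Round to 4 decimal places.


Variance of Beta(a,b) = ab / ((a+b)^2 * (a+b+1))
= 43*15 / ((58)^2 * 59)
= 0.0032
SD = sqrt(0.0032) = 0.057
Width = 4 * SD = 0.228

0.228


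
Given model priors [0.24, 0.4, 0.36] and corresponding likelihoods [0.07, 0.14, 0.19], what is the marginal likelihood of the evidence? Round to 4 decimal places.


P(E) = sum_i P(M_i) P(E|M_i)
= 0.0168 + 0.056 + 0.0684
= 0.1412

0.1412


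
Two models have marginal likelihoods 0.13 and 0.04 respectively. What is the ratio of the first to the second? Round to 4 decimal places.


Evidence ratio = 0.13 / 0.04
= 3.25

3.25


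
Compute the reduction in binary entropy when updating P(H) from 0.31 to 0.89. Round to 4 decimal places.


H_before = -p*log2(p) - (1-p)*log2(1-p) for p=0.31: 0.8932
H_after for p=0.89: 0.4999
Reduction = 0.8932 - 0.4999 = 0.3933

0.3933


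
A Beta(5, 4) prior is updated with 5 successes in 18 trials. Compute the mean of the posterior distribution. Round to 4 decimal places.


After update: Beta(10, 17)
Mean = 10 / (10 + 17) = 10 / 27
= 0.3704

0.3704


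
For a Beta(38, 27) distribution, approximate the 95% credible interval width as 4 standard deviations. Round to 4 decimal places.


Variance of Beta(a,b) = ab / ((a+b)^2 * (a+b+1))
= 38*27 / ((65)^2 * 66)
= 0.0037
SD = sqrt(0.0037) = 0.0607
Width = 4 * SD = 0.2426

0.2426


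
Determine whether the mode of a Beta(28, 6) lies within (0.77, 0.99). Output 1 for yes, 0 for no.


First find the mode: (a-1)/(a+b-2) = 0.8438
Is 0.8438 in (0.77, 0.99)? 1

1


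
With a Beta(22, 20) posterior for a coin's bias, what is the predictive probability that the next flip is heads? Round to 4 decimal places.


The predictive probability equals the posterior mean.
P(next = heads) = alpha / (alpha + beta)
= 22 / 42 = 0.5238

0.5238


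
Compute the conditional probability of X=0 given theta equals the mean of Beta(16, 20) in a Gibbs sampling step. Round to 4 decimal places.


Mean of Beta(16, 20) = 0.4444
P(X=0 | theta=0.4444) = 0.5556

0.5556


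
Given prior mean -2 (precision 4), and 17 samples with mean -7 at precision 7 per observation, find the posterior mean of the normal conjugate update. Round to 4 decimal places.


The posterior mean is a precision-weighted average of prior and data.
Post. prec. = 4 + 119 = 123
Post. mean = (-8 + -833)/123 = -841/123 = -6.8374

-6.8374


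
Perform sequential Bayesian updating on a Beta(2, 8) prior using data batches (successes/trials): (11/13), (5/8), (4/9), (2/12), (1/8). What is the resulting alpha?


Accumulate successes: 23
Posterior alpha = prior alpha + sum of successes
= 2 + 23 = 25

25


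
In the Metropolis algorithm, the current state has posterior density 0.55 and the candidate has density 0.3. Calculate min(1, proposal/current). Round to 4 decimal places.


Ratio = 0.3/0.55 = 0.5455
Acceptance probability = min(1, 0.5455)
= 0.5455

0.5455


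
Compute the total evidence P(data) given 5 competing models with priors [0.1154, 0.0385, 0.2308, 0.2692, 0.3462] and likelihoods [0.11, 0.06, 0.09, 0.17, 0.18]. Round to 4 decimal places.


Marginal likelihood = sum P(model_i) * P(data|model_i)
Model 1: 0.1154 * 0.11 = 0.0127
Model 2: 0.0385 * 0.06 = 0.0023
Model 3: 0.2308 * 0.09 = 0.0208
Model 4: 0.2692 * 0.17 = 0.0458
Model 5: 0.3462 * 0.18 = 0.0623
Total = 0.1439

0.1439


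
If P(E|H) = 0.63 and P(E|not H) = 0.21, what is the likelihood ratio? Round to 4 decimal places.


Likelihood ratio = P(E|H) / P(E|not H)
= 0.63 / 0.21
= 3.0

3.0


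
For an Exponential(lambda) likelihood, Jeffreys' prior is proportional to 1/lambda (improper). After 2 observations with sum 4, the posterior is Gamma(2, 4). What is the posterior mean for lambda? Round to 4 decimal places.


Posterior = Gamma(n, sum_x) = Gamma(2, 4)
Posterior mean = shape/rate = 2/4
= 0.5

0.5


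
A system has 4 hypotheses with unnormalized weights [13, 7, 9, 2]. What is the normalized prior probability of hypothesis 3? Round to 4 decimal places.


The normalized prior is the weight divided by the total.
Total weight = 31
P(H3) = 9 / 31 = 0.2903

0.2903


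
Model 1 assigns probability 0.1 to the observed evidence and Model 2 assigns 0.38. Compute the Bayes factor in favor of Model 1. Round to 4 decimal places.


BF = P(data|M1) / P(data|M2)
= 0.1 / 0.38 = 0.2632

0.2632


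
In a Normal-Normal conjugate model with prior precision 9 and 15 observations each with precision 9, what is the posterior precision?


Posterior precision = prior precision + n * observation precision
= 9 + 15 * 9
= 9 + 135 = 144

144


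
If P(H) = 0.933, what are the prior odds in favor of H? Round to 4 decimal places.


Prior odds = P(H) / (1 - P(H))
= 0.933 / 0.067
= 13.9254

13.9254


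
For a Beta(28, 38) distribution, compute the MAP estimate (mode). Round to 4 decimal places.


MAP = mode = (a-1)/(a+b-2)
= (28-1)/(28+38-2)
= 27/64 = 0.4219

0.4219


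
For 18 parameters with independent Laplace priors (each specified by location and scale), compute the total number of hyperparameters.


A Laplace prior has 2 hyperparameters per parameter.
Total = 18 * 2 = 36

36


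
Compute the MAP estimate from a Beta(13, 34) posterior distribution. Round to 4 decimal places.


MAP = mode of Beta distribution
= (alpha - 1)/(alpha + beta - 2)
= (13-1)/(13+34-2)
= 12/45 = 0.2667

0.2667


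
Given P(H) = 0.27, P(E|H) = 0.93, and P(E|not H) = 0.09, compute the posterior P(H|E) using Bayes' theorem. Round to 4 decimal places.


By Bayes' theorem: P(H|E) = P(E|H)*P(H) / P(E)
P(E) = P(E|H)*P(H) + P(E|not H)*P(not H)
P(E) = 0.93*0.27 + 0.09*0.73 = 0.3168
P(H|E) = 0.93*0.27 / 0.3168 = 0.7926

0.7926


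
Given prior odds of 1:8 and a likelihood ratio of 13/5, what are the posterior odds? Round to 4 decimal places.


Posterior odds = prior odds * LR
Prior odds = 1/8 = 0.125
LR = 13/5 = 2.6
Posterior odds = 0.125 * 2.6 = 0.325

0.325


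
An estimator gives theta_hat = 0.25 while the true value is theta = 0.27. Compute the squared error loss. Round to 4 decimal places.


The squared error loss is (theta_hat - theta)^2
= (0.25 - 0.27)^2
= (-0.02)^2 = 0.0004

0.0004


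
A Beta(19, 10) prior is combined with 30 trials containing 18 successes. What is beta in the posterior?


In conjugate updating:
beta_posterior = beta_prior + (n - k)
= 10 + (30 - 18)
= 10 + 12 = 22

22


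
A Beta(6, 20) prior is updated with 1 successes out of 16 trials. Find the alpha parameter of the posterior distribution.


In the Beta-Binomial conjugate update:
alpha_post = alpha_prior + successes
= 6 + 1
= 7

7


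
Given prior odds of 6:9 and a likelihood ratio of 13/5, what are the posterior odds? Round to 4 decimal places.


Posterior odds = prior odds * LR
Prior odds = 6/9 = 0.6667
LR = 13/5 = 2.6
Posterior odds = 0.6667 * 2.6 = 1.7333

1.7333


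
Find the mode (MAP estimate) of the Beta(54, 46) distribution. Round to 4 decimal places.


For Beta(a,b) with a,b > 1:
Mode = (a-1)/(a+b-2) = (54-1)/(100-2)
= 53/98 = 0.5408

0.5408


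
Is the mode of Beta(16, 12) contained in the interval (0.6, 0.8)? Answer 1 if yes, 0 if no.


Mode = (a-1)/(a+b-2) = 15/26 = 0.5769
Interval: (0.6, 0.8)
Contains mode? 0

0


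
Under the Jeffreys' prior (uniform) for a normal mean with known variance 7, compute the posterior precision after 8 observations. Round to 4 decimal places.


Prior precision = 0 (flat prior).
Post. prec. = 0 + n/var = 8/7 = 1.1429

1.1429


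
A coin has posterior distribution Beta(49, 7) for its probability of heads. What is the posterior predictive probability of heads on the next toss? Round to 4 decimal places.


Posterior predictive = E[theta] = alpha/(alpha+beta)
= 49/56
= 0.875

0.875


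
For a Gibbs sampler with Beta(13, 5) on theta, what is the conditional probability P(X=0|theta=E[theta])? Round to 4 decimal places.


E[theta] = 13/(13+5) = 0.7222
P(X=0|theta) = 1 - theta = 0.2778

0.2778


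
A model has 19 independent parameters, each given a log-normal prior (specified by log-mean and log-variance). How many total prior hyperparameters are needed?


Each log-normal prior needs 2 hyperparameters (log-mean and log-variance).
Total = 2 * 19 = 38

38


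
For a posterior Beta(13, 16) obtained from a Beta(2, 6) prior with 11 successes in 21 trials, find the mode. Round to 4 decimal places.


Mode = (alpha - 1) / (alpha + beta - 2)
= 12 / 27
= 0.4444

0.4444


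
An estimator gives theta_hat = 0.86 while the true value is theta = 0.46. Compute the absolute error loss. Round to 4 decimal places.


The absolute error loss is |theta_hat - theta|
= |0.86 - 0.46|
= 0.4

0.4


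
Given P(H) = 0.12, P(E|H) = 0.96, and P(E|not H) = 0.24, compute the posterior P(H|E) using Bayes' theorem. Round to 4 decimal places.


By Bayes' theorem: P(H|E) = P(E|H)*P(H) / P(E)
P(E) = P(E|H)*P(H) + P(E|not H)*P(not H)
P(E) = 0.96*0.12 + 0.24*0.88 = 0.3264
P(H|E) = 0.96*0.12 / 0.3264 = 0.3529

0.3529


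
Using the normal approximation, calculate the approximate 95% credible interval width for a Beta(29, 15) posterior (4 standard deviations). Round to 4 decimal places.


Var(Beta) = 29*15/(44^2 * 45) = 0.005
SD = 0.0707
Width ~ 4*SD = 0.2826

0.2826


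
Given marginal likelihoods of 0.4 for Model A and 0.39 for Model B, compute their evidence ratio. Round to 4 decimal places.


Ratio = ML(A) / ML(B) = 0.4/0.39
= 1.0256

1.0256


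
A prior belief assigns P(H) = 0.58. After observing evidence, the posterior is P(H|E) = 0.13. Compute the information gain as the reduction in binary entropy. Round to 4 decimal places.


H(prior) = -0.58*log2(0.58) - 0.42*log2(0.42)
= 0.9815
H(post) = -0.13*log2(0.13) - 0.87*log2(0.87)
= 0.5574
IG = 0.9815 - 0.5574 = 0.424

0.424


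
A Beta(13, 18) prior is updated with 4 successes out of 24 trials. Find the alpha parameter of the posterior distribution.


In the Beta-Binomial conjugate update:
alpha_post = alpha_prior + successes
= 13 + 4
= 17

17


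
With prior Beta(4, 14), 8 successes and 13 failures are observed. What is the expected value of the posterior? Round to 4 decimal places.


Posterior = Beta(12, 27)
E[theta] = alpha/(alpha+beta)
= 12/39 = 0.3077

0.3077


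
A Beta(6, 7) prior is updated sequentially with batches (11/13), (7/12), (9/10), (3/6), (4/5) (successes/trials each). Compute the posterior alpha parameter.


Sequential conjugate updating is equivalent to a single batch update.
Total successes across all batches = 34
alpha_posterior = alpha_prior + total_successes = 6 + 34
= 40

40


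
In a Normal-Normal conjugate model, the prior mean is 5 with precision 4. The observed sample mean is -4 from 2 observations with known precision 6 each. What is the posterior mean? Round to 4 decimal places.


Posterior precision = tau0 + n*tau = 4 + 2*6 = 16
Posterior mean = (tau0*mu0 + n*tau*xbar) / posterior_precision
= (4*5 + 2*6*-4) / 16
= -28 / 16 = -1.75

-1.75


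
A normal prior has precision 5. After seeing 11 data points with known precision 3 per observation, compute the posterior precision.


In the conjugate normal model, precisions add:
tau_posterior = tau_prior + n * tau_data
= 5 + 11*3 = 38

38


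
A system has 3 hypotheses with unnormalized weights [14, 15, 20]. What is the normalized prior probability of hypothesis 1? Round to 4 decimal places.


The normalized prior is the weight divided by the total.
Total weight = 49
P(H1) = 14 / 49 = 0.2857

0.2857


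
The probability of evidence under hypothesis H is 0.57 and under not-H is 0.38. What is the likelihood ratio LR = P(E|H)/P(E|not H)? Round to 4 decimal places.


LR = 0.57 / 0.38
= 1.5

1.5


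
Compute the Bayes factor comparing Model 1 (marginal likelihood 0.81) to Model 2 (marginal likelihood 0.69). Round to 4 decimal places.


BF12 = marginal likelihood of M1 / marginal likelihood of M2
= 0.81/0.69
= 1.1739

1.1739


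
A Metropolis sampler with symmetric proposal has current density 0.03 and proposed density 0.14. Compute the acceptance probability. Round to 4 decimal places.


For symmetric proposals, acceptance = min(1, pi(x*)/pi(x))
= min(1, 0.14/0.03)
= min(1, 4.6667) = 1.0

1.0


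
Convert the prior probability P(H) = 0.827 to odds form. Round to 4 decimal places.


P(not H) = 1 - 0.827 = 0.173
Odds = 0.827 / 0.173 = 4.7803

4.7803


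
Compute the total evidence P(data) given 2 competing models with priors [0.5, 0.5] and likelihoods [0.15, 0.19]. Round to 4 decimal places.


Marginal likelihood = sum P(model_i) * P(data|model_i)
Model 1: 0.5 * 0.15 = 0.075
Model 2: 0.5 * 0.19 = 0.095
Total = 0.17

0.17


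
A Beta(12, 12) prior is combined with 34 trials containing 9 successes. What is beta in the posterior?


In conjugate updating:
beta_posterior = beta_prior + (n - k)
= 12 + (34 - 9)
= 12 + 25 = 37

37


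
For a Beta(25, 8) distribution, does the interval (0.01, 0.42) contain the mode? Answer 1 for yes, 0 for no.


Mode of Beta(a,b) = (a-1)/(a+b-2)
= (25-1)/(25+8-2) = 0.7742
Check: 0.01 <= 0.7742 <= 0.42?
Result: 0

0


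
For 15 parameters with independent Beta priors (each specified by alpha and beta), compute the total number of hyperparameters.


A Beta prior has 2 hyperparameters per parameter.
Total = 15 * 2 = 30

30


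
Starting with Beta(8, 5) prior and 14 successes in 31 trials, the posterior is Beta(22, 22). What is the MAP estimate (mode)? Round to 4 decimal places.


The mode of Beta(a, b) when a > 1 and b > 1 is (a-1)/(a+b-2)
= (22 - 1) / (22 + 22 - 2)
= 21 / 42
= 0.5

0.5


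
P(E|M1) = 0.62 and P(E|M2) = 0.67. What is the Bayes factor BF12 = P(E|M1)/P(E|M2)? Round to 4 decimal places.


Bayes factor BF12 = P(E|M1) / P(E|M2)
= 0.62 / 0.67
= 0.9254

0.9254


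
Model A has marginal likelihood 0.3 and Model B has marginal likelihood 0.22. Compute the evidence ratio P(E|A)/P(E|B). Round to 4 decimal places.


Evidence ratio = P(E|A) / P(E|B)
= 0.3 / 0.22
= 1.3636

1.3636


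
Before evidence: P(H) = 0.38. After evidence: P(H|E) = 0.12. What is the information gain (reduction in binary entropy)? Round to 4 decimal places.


Prior entropy = 0.958
Posterior entropy = 0.5294
Information gain = 0.958 - 0.5294 = 0.4287

0.4287


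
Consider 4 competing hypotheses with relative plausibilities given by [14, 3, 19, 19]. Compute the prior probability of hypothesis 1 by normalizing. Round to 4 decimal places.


Sum of weights = 14 + 3 + 19 + 19 = 55
Normalized prior for H1 = 14 / 55
= 0.2545

0.2545


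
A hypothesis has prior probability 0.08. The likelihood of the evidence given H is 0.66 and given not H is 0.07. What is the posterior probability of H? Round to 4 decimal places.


Using Bayes' theorem:
P(E) = 0.08 * 0.66 + 0.92 * 0.07
P(E) = 0.1172
P(H|E) = (0.08 * 0.66) / 0.1172 = 0.4505

0.4505


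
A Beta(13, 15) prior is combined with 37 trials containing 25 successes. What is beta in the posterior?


In conjugate updating:
beta_posterior = beta_prior + (n - k)
= 15 + (37 - 25)
= 15 + 12 = 27

27


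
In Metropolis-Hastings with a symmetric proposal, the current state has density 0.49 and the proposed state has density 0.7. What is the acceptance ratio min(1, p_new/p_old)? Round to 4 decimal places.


Ratio = p_new / p_old = 0.7 / 0.49 = 1.4286
Acceptance = min(1, 1.4286) = 1.0

1.0


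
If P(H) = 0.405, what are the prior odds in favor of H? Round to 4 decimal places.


Prior odds = P(H) / (1 - P(H))
= 0.405 / 0.595
= 0.6807

0.6807


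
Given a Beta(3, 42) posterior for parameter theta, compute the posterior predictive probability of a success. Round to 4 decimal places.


For a Beta-Bernoulli model, the predictive probability is the mean:
P(success) = 3/(3+42) = 3/45 = 0.0667

0.0667


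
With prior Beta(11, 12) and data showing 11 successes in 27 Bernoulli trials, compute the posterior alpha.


Conjugate update: alpha_posterior = alpha_prior + k
= 11 + 11 = 22

22


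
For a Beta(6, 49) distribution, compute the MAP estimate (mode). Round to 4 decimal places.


MAP = mode = (a-1)/(a+b-2)
= (6-1)/(6+49-2)
= 5/53 = 0.0943

0.0943


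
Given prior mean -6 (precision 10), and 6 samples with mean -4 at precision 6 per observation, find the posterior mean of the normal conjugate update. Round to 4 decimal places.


The posterior mean is a precision-weighted average of prior and data.
Post. prec. = 10 + 36 = 46
Post. mean = (-60 + -144)/46 = -204/46 = -4.4348

-4.4348


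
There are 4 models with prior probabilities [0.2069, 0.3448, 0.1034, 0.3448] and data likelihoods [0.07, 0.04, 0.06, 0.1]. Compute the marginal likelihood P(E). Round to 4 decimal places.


P(E) = sum over models of P(M_i) * P(E|M_i)
= 0.2069*0.07 + 0.3448*0.04 + 0.1034*0.06 + 0.3448*0.1
= 0.069

0.069


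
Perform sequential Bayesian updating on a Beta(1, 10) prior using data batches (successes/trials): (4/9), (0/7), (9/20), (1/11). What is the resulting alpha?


Accumulate successes: 14
Posterior alpha = prior alpha + sum of successes
= 1 + 14 = 15

15


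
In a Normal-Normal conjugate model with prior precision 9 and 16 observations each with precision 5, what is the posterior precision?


Posterior precision = prior precision + n * observation precision
= 9 + 16 * 5
= 9 + 80 = 89

89


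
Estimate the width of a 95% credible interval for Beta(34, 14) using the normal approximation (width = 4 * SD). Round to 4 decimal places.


For Beta(a,b): Var = ab/((a+b)^2(a+b+1))
Var = 0.0042, SD = 0.0649
Approximate 95% CI width = 4 * 0.0649 = 0.2597

0.2597


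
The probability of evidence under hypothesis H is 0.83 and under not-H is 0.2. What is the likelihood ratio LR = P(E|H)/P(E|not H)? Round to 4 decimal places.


LR = 0.83 / 0.2
= 4.15

4.15


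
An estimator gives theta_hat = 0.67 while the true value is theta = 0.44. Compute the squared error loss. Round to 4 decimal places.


The squared error loss is (theta_hat - theta)^2
= (0.67 - 0.44)^2
= (0.23)^2 = 0.0529

0.0529


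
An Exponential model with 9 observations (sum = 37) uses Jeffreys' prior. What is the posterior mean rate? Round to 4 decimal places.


Posterior Gamma(9, 37)
E[lambda] = 9/37 = 0.2432

0.2432


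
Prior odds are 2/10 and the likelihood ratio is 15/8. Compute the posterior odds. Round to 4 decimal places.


Posterior odds = prior odds * likelihood ratio
= (2/10) * (15/8)
= 30 / 80
= 0.375

0.375


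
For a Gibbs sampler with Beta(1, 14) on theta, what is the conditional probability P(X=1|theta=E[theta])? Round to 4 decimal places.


E[theta] = 1/(1+14) = 0.0667
P(X=1|theta) = theta = 0.0667

0.0667


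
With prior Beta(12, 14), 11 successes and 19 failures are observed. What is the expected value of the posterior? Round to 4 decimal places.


Posterior = Beta(23, 33)
E[theta] = alpha/(alpha+beta)
= 23/56 = 0.4107

0.4107


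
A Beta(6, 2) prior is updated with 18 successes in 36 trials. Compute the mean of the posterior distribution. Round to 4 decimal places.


After update: Beta(24, 20)
Mean = 24 / (24 + 20) = 24 / 44
= 0.5455

0.5455


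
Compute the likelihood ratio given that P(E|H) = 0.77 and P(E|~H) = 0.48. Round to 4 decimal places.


LR = P(E|H) / P(E|~H)
= 0.77 / 0.48 = 1.6042

1.6042


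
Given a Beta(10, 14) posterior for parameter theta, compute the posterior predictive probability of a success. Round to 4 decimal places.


For a Beta-Bernoulli model, the predictive probability is the mean:
P(success) = 10/(10+14) = 10/24 = 0.4167

0.4167


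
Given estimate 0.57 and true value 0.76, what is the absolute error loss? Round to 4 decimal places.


Absolute error = |estimate - true|
= |-0.19| = 0.19

0.19


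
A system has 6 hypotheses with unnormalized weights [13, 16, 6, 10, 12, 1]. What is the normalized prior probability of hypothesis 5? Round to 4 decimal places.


The normalized prior is the weight divided by the total.
Total weight = 58
P(H5) = 12 / 58 = 0.2069

0.2069


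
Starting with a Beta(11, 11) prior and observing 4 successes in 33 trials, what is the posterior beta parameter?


Posterior beta = prior beta + failures
Failures = 33 - 4 = 29
beta_post = 11 + 29 = 40

40


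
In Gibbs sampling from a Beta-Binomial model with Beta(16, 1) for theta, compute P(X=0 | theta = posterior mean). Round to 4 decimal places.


Posterior mean = alpha/(alpha+beta) = 16/17 = 0.9412
P(X=0|theta=mean) = 1 - theta = 0.0588

0.0588


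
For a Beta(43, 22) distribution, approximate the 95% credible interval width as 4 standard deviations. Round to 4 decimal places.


Variance of Beta(a,b) = ab / ((a+b)^2 * (a+b+1))
= 43*22 / ((65)^2 * 66)
= 0.0034
SD = sqrt(0.0034) = 0.0582
Width = 4 * SD = 0.233

0.233


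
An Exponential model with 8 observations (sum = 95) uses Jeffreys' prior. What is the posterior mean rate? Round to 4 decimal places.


Posterior Gamma(8, 95)
E[lambda] = 8/95 = 0.0842

0.0842


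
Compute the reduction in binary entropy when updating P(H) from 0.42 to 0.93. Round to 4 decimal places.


H_before = -p*log2(p) - (1-p)*log2(1-p) for p=0.42: 0.9815
H_after for p=0.93: 0.3659
Reduction = 0.9815 - 0.3659 = 0.6155

0.6155


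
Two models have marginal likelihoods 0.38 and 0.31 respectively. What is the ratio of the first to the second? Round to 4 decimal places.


Evidence ratio = 0.38 / 0.31
= 1.2258

1.2258


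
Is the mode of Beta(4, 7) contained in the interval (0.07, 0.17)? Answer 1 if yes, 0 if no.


Mode = (a-1)/(a+b-2) = 3/9 = 0.3333
Interval: (0.07, 0.17)
Contains mode? 0

0


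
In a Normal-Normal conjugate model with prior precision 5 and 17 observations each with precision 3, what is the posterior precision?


Posterior precision = prior precision + n * observation precision
= 5 + 17 * 3
= 5 + 51 = 56

56


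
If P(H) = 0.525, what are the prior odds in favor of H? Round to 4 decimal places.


Prior odds = P(H) / (1 - P(H))
= 0.525 / 0.475
= 1.1053

1.1053


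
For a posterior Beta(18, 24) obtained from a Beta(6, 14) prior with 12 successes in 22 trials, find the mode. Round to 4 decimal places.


Mode = (alpha - 1) / (alpha + beta - 2)
= 17 / 40
= 0.425

0.425
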